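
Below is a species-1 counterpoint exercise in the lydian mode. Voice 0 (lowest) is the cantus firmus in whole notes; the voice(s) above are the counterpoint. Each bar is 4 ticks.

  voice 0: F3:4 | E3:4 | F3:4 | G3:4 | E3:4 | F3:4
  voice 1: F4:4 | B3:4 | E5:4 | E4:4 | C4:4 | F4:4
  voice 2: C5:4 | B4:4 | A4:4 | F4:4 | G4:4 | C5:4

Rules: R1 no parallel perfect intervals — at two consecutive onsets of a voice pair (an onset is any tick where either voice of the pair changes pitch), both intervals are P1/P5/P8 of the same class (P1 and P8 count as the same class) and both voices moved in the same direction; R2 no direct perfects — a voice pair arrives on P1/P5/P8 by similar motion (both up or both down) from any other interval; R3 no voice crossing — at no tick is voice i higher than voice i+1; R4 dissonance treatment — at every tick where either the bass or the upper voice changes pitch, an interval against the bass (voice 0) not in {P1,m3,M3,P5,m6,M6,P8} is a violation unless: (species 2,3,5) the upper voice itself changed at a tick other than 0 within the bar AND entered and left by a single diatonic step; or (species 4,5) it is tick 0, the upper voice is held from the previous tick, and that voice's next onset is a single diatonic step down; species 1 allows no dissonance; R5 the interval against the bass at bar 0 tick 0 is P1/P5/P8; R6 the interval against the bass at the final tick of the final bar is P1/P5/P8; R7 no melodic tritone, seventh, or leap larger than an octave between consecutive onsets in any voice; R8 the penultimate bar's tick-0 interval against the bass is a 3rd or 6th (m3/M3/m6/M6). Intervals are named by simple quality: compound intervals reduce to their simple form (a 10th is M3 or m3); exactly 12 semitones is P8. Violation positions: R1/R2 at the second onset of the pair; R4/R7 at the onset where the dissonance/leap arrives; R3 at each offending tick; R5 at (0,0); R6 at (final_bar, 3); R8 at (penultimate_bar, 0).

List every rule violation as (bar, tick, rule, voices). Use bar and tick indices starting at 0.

bar 0: v0=F3 v1=F4 v2=C5 downbeat P5
bar 1: v0=E3 v1=B3 v2=B4 downbeat P5
bar 2: v0=F3 v1=E5 v2=A4 downbeat M3
bar 3: v0=G3 v1=E4 v2=F4 downbeat m7
bar 4: v0=E3 v1=C4 v2=G4 downbeat m3
bar 5: v0=F3 v1=F4 v2=C5 downbeat P5
  -> R1 @ bar 1 tick 0 v(0, 2): F3/C5 P5 -> E3/B4 P5 similar
  -> R2 @ bar 1 tick 0 v(0, 1): F3/F4 P8 -> E3/B3 P5 similar
  -> R2 @ bar 1 tick 0 v(1, 2): F4/C5 P5 -> B3/B4 P8 similar
  -> R7 @ bar 1 tick 0 v(1,): F4->B3 leap 6st
  -> R3 @ bar 2 tick 0 v(1, 2): E5 above A4
  -> R4 @ bar 2 tick 0 v(0, 1): F3/E5 M7 untreated
  -> R7 @ bar 2 tick 0 v(1,): B3->E5 leap 17st
  -> R3 @ bar 2 tick 1 v(1, 2): E5 above A4
  -> R3 @ bar 2 tick 2 v(1, 2): E5 above A4
  -> R3 @ bar 2 tick 3 v(1, 2): E5 above A4
  -> R4 @ bar 3 tick 0 v(0, 2): G3/F4 m7 untreated
  -> R1 @ bar 5 tick 0 v(1, 2): C4/G4 P5 -> F4/C5 P5 similar
  -> R2 @ bar 5 tick 0 v(0, 1): E3/C4 m6 -> F3/F4 P8 similar
  -> R2 @ bar 5 tick 0 v(0, 2): E3/G4 m3 -> F3/C5 P5 similar

(1, 0, R1, (0, 2))
(1, 0, R2, (0, 1))
(1, 0, R2, (1, 2))
(1, 0, R7, (1,))
(2, 0, R3, (1, 2))
(2, 0, R4, (0, 1))
(2, 0, R7, (1,))
(2, 1, R3, (1, 2))
(2, 2, R3, (1, 2))
(2, 3, R3, (1, 2))
(3, 0, R4, (0, 2))
(5, 0, R1, (1, 2))
(5, 0, R2, (0, 1))
(5, 0, R2, (0, 2))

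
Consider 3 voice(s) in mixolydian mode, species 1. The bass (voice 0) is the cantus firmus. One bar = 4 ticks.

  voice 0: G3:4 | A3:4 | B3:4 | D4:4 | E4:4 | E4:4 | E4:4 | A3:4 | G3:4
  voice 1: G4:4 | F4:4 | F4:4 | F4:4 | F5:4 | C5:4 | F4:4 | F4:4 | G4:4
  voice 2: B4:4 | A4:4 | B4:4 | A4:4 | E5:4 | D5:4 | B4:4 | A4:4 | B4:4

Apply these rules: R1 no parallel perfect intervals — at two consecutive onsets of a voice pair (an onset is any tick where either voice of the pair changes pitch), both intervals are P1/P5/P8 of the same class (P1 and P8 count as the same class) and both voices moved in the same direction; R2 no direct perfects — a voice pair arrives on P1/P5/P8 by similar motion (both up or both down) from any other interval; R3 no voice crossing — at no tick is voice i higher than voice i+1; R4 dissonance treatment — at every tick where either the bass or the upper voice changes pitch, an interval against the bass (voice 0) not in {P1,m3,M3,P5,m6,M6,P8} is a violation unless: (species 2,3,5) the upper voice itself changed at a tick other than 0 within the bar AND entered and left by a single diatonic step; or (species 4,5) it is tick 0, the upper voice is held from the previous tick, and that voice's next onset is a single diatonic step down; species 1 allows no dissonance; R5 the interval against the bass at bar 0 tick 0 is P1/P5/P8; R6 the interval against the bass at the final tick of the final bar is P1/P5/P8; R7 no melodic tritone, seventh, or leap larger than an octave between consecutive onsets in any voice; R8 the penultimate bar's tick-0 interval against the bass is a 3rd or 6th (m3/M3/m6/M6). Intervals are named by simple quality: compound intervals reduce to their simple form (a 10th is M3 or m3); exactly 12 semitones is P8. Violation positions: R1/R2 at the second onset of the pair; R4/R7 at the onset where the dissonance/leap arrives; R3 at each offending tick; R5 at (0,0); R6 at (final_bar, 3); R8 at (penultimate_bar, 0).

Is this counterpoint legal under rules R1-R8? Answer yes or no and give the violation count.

bar 0: v0=G3 v1=G4 v2=B4 (M3)
bar 1: v0=A3 v1=F4 v2=A4 (P8)
bar 2: v0=B3 v1=F4 v2=B4 (P8)
bar 3: v0=D4 v1=F4 v2=A4 (P5)
bar 4: v0=E4 v1=F5 v2=E5 (P8)
bar 5: v0=E4 v1=C5 v2=D5 (m7)
bar 6: v0=E4 v1=F4 v2=B4 (P5)
bar 7: v0=A3 v1=F4 v2=A4 (P8)
bar 8: v0=G3 v1=G4 v2=B4 (M3)
  R5 @ bar0.0: opens on M3
  R1 @ bar2.0: A3/A4 P8 -> B3/B4 P8 similar
  R4 @ bar2.0: B3/F4 TT untreated
  R2 @ bar4.0: D4/A4 P5 -> E4/E5 P8 similar
  R3 @ bar4.0: F5 above E5
  R4 @ bar4.0: E4/F5 m2 untreated
  R3 @ bar4.1: F5 above E5
  R3 @ bar4.2: F5 above E5
  R3 @ bar4.3: F5 above E5
  R4 @ bar5.0: E4/D5 m7 untreated
  R4 @ bar6.0: E4/F4 m2 untreated
  R2 @ bar7.0: E4/B4 P5 -> A3/A4 P8 similar
  R8 @ bar7.0: penult P8 not 3rd/6th
  R6 @ bar8.3: closes on M3

No (14 violations)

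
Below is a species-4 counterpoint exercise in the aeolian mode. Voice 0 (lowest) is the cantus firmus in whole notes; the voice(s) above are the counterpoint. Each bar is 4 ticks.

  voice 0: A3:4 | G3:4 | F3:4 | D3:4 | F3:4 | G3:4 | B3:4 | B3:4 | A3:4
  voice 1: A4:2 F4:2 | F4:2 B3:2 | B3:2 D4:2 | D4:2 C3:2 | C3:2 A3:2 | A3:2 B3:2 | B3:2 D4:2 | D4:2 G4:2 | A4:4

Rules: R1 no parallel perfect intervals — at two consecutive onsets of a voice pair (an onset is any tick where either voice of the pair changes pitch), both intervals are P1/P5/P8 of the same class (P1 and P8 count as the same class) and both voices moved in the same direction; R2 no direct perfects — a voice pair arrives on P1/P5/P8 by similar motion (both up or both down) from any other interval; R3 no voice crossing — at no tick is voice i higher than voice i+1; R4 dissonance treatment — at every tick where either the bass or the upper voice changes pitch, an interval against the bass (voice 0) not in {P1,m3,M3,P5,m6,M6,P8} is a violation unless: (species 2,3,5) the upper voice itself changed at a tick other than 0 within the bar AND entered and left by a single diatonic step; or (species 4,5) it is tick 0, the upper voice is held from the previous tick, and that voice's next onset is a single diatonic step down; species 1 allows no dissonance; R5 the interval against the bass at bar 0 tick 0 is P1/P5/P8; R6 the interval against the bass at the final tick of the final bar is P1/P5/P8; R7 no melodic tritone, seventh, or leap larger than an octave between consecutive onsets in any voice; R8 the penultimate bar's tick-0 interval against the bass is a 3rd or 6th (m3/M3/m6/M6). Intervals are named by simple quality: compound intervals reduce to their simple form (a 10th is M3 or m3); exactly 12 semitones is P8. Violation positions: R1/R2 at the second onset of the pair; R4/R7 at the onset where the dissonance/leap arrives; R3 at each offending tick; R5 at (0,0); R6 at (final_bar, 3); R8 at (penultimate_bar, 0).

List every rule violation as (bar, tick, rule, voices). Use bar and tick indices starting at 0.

bar 0: v0=A3 v1=A4 downbeat P8
bar 1: v0=G3 v1=F4 downbeat m7
bar 2: v0=F3 v1=B3 downbeat TT
bar 3: v0=D3 v1=D4 downbeat P8
bar 4: v0=F3 v1=C3 downbeat P4
bar 5: v0=G3 v1=A3 downbeat M2
bar 6: v0=B3 v1=B3 downbeat P1
bar 7: v0=B3 v1=D4 downbeat m3
bar 8: v0=A3 v1=A4 downbeat P8
  -> R4 @ bar 1 tick 0 v(0, 1): G3/F4 m7 untreated
  -> R7 @ bar 1 tick 2 v(1,): F4->B3 leap 6st
  -> R4 @ bar 2 tick 0 v(0, 1): F3/B3 TT untreated
  -> R3 @ bar 3 tick 2 v(0, 1): D3 above C3
  -> R4 @ bar 3 tick 2 v(0, 1): D3/C3 M2 untreated
  -> R7 @ bar 3 tick 2 v(1,): D4->C3 leap 14st
  -> R3 @ bar 3 tick 3 v(0, 1): D3 above C3
  -> R3 @ bar 4 tick 0 v(0, 1): F3 above C3
  -> R4 @ bar 4 tick 0 v(0, 1): F3/C3 P4 untreated
  -> R3 @ bar 4 tick 1 v(0, 1): F3 above C3
  -> R4 @ bar 5 tick 0 v(0, 1): G3/A3 M2 untreated

(1, 0, R4, (0, 1))
(1, 2, R7, (1,))
(2, 0, R4, (0, 1))
(3, 2, R3, (0, 1))
(3, 2, R4, (0, 1))
(3, 2, R7, (1,))
(3, 3, R3, (0, 1))
(4, 0, R3, (0, 1))
(4, 0, R4, (0, 1))
(4, 1, R3, (0, 1))
(5, 0, R4, (0, 1))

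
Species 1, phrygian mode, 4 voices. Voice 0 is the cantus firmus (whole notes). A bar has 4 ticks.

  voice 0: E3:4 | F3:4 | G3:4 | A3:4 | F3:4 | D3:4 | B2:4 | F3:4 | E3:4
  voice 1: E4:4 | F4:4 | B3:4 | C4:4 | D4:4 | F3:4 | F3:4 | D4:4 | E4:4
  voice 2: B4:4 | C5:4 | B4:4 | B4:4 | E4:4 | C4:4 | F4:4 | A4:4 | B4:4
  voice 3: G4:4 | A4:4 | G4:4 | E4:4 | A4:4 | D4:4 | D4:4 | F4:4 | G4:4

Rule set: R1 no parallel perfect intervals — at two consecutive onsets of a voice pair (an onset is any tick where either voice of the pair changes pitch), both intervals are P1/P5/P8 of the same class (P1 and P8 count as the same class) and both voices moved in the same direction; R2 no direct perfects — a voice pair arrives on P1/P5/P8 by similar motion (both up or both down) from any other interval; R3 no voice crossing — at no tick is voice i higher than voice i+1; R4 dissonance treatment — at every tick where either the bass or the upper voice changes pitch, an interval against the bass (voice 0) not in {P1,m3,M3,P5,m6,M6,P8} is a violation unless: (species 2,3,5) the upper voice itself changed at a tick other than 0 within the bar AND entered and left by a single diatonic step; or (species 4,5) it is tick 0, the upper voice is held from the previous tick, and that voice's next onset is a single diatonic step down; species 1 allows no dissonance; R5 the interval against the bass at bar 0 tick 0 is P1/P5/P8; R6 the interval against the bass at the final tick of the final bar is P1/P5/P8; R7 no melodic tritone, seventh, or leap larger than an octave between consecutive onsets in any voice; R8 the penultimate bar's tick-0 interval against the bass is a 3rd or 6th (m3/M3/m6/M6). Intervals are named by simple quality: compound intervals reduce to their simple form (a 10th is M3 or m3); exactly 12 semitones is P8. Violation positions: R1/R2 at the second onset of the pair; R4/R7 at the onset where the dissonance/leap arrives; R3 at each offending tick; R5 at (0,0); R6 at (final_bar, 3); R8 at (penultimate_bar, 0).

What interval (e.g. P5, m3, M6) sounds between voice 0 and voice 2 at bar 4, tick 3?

M7

voice 0=F3 voice 2=E4 -> M7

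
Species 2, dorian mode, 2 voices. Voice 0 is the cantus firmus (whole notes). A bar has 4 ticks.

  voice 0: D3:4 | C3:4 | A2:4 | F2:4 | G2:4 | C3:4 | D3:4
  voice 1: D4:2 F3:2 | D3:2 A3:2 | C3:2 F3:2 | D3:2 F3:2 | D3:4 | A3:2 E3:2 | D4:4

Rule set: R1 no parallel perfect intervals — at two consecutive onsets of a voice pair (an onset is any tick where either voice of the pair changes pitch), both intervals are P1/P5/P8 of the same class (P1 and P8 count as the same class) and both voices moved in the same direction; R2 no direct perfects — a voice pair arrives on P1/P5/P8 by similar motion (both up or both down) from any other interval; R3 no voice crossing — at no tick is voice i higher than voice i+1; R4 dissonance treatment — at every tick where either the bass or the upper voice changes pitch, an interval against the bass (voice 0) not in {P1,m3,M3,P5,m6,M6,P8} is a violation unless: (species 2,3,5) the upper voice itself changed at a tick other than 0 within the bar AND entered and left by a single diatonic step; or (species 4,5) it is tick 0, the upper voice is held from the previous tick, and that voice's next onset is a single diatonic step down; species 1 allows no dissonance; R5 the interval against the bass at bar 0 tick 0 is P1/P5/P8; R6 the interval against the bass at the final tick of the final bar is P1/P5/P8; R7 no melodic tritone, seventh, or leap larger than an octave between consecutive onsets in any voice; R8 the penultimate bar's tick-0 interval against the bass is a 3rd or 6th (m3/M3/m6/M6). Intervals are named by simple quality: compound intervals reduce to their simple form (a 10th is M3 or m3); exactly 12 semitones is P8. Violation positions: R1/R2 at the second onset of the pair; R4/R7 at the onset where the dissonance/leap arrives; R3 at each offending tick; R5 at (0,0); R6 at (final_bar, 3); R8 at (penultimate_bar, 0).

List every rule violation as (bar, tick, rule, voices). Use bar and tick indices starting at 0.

bar 0: v0=D3 v1=D4 downbeat P8
bar 1: v0=C3 v1=D3 downbeat M2
bar 2: v0=A2 v1=C3 downbeat m3
bar 3: v0=F2 v1=D3 downbeat M6
bar 4: v0=G2 v1=D3 downbeat P5
bar 5: v0=C3 v1=A3 downbeat M6
bar 6: v0=D3 v1=D4 downbeat P8
  -> R4 @ bar 1 tick 0 v(0, 1): C3/D3 M2 untreated
  -> R2 @ bar 6 tick 0 v(0, 1): C3/E3 M3 -> D3/D4 P8 similar
  -> R7 @ bar 6 tick 0 v(1,): E3->D4 leap 10st

(1, 0, R4, (0, 1))
(6, 0, R2, (0, 1))
(6, 0, R7, (1,))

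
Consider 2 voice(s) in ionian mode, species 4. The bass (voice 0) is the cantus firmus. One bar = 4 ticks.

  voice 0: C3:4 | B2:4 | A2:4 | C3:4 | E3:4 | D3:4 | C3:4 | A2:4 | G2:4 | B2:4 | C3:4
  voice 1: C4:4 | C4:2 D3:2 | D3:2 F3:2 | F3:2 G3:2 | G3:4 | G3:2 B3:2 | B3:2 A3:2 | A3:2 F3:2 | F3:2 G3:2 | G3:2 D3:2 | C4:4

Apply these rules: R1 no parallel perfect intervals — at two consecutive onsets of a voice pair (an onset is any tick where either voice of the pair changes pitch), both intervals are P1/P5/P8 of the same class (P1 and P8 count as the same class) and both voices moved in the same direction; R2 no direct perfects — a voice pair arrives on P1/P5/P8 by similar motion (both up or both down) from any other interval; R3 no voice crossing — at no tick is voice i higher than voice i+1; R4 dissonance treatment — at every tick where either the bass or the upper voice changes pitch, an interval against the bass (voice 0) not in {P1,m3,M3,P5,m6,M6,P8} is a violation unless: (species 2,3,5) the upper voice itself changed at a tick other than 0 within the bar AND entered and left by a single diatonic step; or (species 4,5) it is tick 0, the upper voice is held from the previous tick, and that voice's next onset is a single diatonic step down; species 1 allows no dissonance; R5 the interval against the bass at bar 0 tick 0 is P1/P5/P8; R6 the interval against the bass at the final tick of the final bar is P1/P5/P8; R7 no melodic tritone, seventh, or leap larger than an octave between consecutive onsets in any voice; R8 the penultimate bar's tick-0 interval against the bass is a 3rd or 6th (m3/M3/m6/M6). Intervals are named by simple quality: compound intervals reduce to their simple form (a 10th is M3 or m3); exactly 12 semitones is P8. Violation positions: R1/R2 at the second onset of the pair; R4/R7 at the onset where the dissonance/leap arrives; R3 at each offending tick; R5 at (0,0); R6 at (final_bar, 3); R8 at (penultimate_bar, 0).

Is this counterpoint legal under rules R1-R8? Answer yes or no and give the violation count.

No (8 violations)

bar 0: v0=C3 v1=C4 (P8)
bar 1: v0=B2 v1=C4 (m2)
bar 2: v0=A2 v1=D3 (P4)
bar 3: v0=C3 v1=F3 (P4)
bar 4: v0=E3 v1=G3 (m3)
bar 5: v0=D3 v1=G3 (P4)
bar 6: v0=C3 v1=B3 (M7)
bar 7: v0=A2 v1=A3 (P8)
bar 8: v0=G2 v1=F3 (m7)
bar 9: v0=B2 v1=G3 (m6)
bar 10: v0=C3 v1=C4 (P8)
  R4 @ bar1.0: B2/C4 m2 untreated
  R7 @ bar1.2: C4->D3 leap 10st
  R4 @ bar2.0: A2/D3 P4 untreated
  R4 @ bar3.0: C3/F3 P4 untreated
  R4 @ bar5.0: D3/G3 P4 untreated
  R4 @ bar8.0: G2/F3 m7 untreated
  R2 @ bar10.0: B2/D3 m3 -> C3/C4 P8 similar
  R7 @ bar10.0: D3->C4 leap 10st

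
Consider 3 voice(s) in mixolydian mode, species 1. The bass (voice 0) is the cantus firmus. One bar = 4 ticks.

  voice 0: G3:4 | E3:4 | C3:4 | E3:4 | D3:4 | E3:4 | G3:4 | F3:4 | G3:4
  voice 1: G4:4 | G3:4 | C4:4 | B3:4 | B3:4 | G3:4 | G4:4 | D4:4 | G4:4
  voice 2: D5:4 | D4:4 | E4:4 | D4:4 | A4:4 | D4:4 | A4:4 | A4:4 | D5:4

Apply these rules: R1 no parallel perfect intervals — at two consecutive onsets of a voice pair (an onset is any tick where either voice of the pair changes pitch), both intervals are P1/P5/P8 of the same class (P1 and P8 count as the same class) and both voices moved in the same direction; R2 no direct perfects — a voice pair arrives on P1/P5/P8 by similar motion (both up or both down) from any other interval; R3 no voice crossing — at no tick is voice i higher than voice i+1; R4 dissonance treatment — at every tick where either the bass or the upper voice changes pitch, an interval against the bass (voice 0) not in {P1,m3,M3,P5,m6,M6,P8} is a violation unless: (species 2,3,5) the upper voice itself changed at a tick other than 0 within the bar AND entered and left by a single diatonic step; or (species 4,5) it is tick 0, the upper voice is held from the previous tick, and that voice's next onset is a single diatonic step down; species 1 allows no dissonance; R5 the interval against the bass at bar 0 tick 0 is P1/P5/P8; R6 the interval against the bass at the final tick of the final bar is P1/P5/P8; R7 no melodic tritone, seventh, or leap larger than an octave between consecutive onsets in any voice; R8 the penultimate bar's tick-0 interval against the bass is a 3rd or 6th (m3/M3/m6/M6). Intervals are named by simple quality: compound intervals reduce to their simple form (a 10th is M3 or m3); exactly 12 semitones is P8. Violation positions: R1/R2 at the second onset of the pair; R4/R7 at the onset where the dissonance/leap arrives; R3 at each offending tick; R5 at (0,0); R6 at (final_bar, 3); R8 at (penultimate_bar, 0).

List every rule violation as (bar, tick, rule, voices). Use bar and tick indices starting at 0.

(1, 0, R1, (1, 2))
(1, 0, R4, (0, 2))
(3, 0, R4, (0, 2))
(5, 0, R2, (1, 2))
(5, 0, R4, (0, 2))
(6, 0, R2, (0, 1))
(6, 0, R4, (0, 2))
(8, 0, R1, (1, 2))
(8, 0, R2, (0, 1))
(8, 0, R2, (0, 2))

bar 0: v0=G3 v1=G4 v2=D5 downbeat P5
bar 1: v0=E3 v1=G3 v2=D4 downbeat m7
bar 2: v0=C3 v1=C4 v2=E4 downbeat M3
bar 3: v0=E3 v1=B3 v2=D4 downbeat m7
bar 4: v0=D3 v1=B3 v2=A4 downbeat P5
bar 5: v0=E3 v1=G3 v2=D4 downbeat m7
bar 6: v0=G3 v1=G4 v2=A4 downbeat M2
bar 7: v0=F3 v1=D4 v2=A4 downbeat M3
bar 8: v0=G3 v1=G4 v2=D5 downbeat P5
  -> R1 @ bar 1 tick 0 v(1, 2): G4/D5 P5 -> G3/D4 P5 similar
  -> R4 @ bar 1 tick 0 v(0, 2): E3/D4 m7 untreated
  -> R4 @ bar 3 tick 0 v(0, 2): E3/D4 m7 untreated
  -> R2 @ bar 5 tick 0 v(1, 2): B3/A4 m7 -> G3/D4 P5 similar
  -> R4 @ bar 5 tick 0 v(0, 2): E3/D4 m7 untreated
  -> R2 @ bar 6 tick 0 v(0, 1): E3/G3 m3 -> G3/G4 P8 similar
  -> R4 @ bar 6 tick 0 v(0, 2): G3/A4 M2 untreated
  -> R1 @ bar 8 tick 0 v(1, 2): D4/A4 P5 -> G4/D5 P5 similar
  -> R2 @ bar 8 tick 0 v(0, 1): F3/D4 M6 -> G3/G4 P8 similar
  -> R2 @ bar 8 tick 0 v(0, 2): F3/A4 M3 -> G3/D5 P5 similar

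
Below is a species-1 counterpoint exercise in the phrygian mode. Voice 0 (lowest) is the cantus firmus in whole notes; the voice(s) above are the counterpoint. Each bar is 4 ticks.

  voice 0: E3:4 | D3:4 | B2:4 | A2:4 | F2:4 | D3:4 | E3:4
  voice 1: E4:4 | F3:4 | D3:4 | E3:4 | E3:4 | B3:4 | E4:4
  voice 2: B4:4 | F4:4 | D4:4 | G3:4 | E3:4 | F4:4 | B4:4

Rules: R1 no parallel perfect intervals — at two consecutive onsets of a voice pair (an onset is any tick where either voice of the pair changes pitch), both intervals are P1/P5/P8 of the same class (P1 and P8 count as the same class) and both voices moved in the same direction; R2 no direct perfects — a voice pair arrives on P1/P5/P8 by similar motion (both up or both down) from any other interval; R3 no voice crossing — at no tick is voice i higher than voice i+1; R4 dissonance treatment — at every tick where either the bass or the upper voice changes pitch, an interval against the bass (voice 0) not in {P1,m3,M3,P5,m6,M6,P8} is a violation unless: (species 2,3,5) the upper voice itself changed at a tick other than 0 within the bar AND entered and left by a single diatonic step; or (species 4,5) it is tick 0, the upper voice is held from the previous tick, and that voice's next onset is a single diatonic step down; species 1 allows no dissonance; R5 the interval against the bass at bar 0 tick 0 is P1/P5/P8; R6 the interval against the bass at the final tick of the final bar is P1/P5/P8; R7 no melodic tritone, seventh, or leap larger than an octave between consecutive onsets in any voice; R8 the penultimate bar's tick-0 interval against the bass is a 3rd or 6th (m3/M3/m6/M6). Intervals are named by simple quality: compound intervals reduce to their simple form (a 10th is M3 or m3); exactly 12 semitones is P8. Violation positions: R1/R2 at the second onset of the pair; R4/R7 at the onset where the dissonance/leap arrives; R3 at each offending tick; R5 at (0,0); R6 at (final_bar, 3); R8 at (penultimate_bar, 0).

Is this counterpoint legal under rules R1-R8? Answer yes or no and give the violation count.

No (12 violations)

bar 0: v0=E3 v1=E4 v2=B4 (P5)
bar 1: v0=D3 v1=F3 v2=F4 (m3)
bar 2: v0=B2 v1=D3 v2=D4 (m3)
bar 3: v0=A2 v1=E3 v2=G3 (m7)
bar 4: v0=F2 v1=E3 v2=E3 (M7)
bar 5: v0=D3 v1=B3 v2=F4 (m3)
bar 6: v0=E3 v1=E4 v2=B4 (P5)
  R2 @ bar1.0: E4/B4 P5 -> F3/F4 P8 similar
  R7 @ bar1.0: E4->F3 leap 11st
  R7 @ bar1.0: B4->F4 leap 6st
  R1 @ bar2.0: F3/F4 P8 -> D3/D4 P8 similar
  R4 @ bar3.0: A2/G3 m7 untreated
  R4 @ bar4.0: F2/E3 M7 untreated
  R4 @ bar4.0: F2/E3 M7 untreated
  R7 @ bar5.0: E3->F4 leap 13st
  R2 @ bar6.0: D3/B3 M6 -> E3/E4 P8 similar
  R2 @ bar6.0: D3/F4 m3 -> E3/B4 P5 similar
  R2 @ bar6.0: B3/F4 TT -> E4/B4 P5 similar
  R7 @ bar6.0: F4->B4 leap 6st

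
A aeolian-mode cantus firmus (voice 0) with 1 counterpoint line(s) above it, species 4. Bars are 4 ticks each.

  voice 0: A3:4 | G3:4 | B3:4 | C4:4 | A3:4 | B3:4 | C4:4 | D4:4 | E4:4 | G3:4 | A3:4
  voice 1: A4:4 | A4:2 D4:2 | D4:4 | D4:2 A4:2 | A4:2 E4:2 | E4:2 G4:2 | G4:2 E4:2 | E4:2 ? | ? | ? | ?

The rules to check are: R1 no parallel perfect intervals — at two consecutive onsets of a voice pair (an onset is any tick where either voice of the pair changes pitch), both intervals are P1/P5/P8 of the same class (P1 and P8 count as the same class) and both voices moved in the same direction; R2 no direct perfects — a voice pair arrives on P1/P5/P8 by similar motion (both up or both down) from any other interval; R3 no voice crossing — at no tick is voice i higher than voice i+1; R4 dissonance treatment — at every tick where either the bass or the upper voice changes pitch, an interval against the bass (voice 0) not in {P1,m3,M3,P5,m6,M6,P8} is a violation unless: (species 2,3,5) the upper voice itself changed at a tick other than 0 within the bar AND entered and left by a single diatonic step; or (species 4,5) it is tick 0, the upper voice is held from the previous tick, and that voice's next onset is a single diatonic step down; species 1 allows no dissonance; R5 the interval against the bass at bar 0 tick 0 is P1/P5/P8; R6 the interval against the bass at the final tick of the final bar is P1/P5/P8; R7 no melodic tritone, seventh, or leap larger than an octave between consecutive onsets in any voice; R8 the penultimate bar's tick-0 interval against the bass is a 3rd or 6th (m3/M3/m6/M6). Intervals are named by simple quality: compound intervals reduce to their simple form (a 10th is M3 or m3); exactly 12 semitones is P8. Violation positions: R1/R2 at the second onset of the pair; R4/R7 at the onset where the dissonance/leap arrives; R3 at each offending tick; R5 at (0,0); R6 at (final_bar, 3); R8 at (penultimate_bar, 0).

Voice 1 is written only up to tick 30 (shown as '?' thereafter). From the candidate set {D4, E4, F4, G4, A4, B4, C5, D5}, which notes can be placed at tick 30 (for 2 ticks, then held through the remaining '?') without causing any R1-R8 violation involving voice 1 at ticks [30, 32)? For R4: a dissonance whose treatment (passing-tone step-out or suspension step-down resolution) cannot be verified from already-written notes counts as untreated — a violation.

{A4, B4, D4, E4, F4}

D4: legal
E4: legal
F4: legal
G4: violates R4
A4: legal
B4: legal
C5: violates R4
D5: violates R7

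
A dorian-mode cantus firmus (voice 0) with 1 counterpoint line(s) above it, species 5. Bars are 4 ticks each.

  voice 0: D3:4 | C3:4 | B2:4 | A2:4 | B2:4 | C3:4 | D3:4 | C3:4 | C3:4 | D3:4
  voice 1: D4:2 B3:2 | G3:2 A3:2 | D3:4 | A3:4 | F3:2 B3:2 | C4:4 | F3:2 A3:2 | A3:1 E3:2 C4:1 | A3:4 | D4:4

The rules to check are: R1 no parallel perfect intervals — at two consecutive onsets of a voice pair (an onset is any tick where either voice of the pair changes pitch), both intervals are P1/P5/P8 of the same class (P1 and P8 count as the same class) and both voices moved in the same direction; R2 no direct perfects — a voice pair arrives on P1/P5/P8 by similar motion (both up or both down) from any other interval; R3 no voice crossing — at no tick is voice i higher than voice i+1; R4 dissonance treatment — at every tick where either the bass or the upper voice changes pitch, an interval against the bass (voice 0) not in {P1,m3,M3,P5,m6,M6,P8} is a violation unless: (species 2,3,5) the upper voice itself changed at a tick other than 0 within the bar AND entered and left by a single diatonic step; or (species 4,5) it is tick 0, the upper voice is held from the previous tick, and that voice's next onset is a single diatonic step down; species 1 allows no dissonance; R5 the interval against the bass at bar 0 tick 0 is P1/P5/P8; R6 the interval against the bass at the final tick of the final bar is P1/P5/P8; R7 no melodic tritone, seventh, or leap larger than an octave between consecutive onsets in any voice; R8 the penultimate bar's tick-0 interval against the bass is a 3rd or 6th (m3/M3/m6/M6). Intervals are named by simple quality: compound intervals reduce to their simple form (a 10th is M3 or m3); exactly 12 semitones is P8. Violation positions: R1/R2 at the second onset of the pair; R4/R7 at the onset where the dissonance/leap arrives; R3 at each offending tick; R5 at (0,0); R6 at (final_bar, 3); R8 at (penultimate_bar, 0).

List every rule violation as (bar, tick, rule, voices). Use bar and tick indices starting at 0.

bar 0: v0=D3 v1=D4 downbeat P8
bar 1: v0=C3 v1=G3 downbeat P5
bar 2: v0=B2 v1=D3 downbeat m3
bar 3: v0=A2 v1=A3 downbeat P8
bar 4: v0=B2 v1=F3 downbeat TT
bar 5: v0=C3 v1=C4 downbeat P8
bar 6: v0=D3 v1=F3 downbeat m3
bar 7: v0=C3 v1=A3 downbeat M6
bar 8: v0=C3 v1=A3 downbeat M6
bar 9: v0=D3 v1=D4 downbeat P8
  -> R2 @ bar 1 tick 0 v(0, 1): D3/B3 M6 -> C3/G3 P5 similar
  -> R4 @ bar 4 tick 0 v(0, 1): B2/F3 TT untreated
  -> R7 @ bar 4 tick 2 v(1,): F3->B3 leap 6st
  -> R1 @ bar 5 tick 0 v(0, 1): B2/B3 P8 -> C3/C4 P8 similar
  -> R2 @ bar 9 tick 0 v(0, 1): C3/A3 M6 -> D3/D4 P8 similar

(1, 0, R2, (0, 1))
(4, 0, R4, (0, 1))
(4, 2, R7, (1,))
(5, 0, R1, (0, 1))
(9, 0, R2, (0, 1))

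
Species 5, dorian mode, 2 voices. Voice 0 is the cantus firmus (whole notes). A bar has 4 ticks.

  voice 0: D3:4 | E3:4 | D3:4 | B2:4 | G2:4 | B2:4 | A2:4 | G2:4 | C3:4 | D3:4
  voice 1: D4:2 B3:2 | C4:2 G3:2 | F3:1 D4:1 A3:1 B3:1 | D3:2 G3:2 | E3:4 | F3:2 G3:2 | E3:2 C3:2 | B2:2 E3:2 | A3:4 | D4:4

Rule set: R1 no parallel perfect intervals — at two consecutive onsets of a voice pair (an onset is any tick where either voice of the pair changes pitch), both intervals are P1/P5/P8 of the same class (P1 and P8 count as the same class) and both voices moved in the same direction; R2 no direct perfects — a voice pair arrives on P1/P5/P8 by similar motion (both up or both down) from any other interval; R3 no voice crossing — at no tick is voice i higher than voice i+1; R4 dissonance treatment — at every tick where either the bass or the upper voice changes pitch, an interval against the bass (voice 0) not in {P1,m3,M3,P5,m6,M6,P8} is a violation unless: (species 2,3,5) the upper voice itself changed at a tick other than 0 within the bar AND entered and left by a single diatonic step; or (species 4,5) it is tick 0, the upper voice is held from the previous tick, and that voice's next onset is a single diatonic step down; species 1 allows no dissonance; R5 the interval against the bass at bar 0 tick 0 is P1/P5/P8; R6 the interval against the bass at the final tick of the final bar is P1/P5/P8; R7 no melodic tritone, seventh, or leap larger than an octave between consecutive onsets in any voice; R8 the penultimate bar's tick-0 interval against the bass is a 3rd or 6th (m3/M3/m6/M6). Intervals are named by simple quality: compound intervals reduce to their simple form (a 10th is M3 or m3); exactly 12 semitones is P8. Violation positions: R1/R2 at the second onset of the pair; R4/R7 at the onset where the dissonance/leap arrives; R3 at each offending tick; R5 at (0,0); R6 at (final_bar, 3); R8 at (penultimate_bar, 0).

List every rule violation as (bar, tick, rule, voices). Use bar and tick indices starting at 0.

(5, 0, R4, (0, 1))
(6, 0, R2, (0, 1))
(9, 0, R2, (0, 1))

bar 0: v0=D3 v1=D4 downbeat P8
bar 1: v0=E3 v1=C4 downbeat m6
bar 2: v0=D3 v1=F3 downbeat m3
bar 3: v0=B2 v1=D3 downbeat m3
bar 4: v0=G2 v1=E3 downbeat M6
bar 5: v0=B2 v1=F3 downbeat TT
bar 6: v0=A2 v1=E3 downbeat P5
bar 7: v0=G2 v1=B2 downbeat M3
bar 8: v0=C3 v1=A3 downbeat M6
bar 9: v0=D3 v1=D4 downbeat P8
  -> R4 @ bar 5 tick 0 v(0, 1): B2/F3 TT untreated
  -> R2 @ bar 6 tick 0 v(0, 1): B2/G3 m6 -> A2/E3 P5 similar
  -> R2 @ bar 9 tick 0 v(0, 1): C3/A3 M6 -> D3/D4 P8 similar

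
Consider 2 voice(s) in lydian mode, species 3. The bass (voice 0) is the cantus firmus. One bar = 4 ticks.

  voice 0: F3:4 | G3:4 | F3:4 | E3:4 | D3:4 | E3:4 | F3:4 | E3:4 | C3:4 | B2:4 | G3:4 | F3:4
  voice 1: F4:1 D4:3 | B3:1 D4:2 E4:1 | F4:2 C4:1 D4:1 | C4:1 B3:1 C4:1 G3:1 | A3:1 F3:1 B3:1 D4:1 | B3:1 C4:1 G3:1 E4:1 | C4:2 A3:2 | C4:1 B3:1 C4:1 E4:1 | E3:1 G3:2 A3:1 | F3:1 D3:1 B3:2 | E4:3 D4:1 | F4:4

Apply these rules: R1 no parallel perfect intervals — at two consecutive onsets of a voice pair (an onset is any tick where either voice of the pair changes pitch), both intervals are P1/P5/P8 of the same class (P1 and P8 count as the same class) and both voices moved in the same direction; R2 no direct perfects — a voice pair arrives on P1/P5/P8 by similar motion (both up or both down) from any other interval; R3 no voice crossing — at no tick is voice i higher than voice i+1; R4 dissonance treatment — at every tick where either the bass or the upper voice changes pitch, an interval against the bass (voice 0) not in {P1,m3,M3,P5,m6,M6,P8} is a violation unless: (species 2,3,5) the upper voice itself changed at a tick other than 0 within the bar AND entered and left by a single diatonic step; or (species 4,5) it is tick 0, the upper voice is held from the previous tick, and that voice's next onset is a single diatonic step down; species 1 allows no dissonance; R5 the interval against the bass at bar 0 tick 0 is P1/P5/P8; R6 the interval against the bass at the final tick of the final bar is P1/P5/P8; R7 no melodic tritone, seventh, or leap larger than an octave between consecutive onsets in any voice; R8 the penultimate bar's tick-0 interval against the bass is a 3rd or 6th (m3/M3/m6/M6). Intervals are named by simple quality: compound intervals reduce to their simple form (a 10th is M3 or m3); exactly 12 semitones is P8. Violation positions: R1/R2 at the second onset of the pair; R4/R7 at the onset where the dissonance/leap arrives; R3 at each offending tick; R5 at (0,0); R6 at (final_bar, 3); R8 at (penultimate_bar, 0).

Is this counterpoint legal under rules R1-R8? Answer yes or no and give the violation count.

bar 0: v0=F3 v1=F4 (P8)
bar 1: v0=G3 v1=B3 (M3)
bar 2: v0=F3 v1=F4 (P8)
bar 3: v0=E3 v1=C4 (m6)
bar 4: v0=D3 v1=A3 (P5)
bar 5: v0=E3 v1=B3 (P5)
bar 6: v0=F3 v1=C4 (P5)
bar 7: v0=E3 v1=C4 (m6)
bar 8: v0=C3 v1=E3 (M3)
bar 9: v0=B2 v1=F3 (TT)
bar 10: v0=G3 v1=E4 (M6)
bar 11: v0=F3 v1=F4 (P8)
  R7 @ bar4.2: F3->B3 leap 6st
  R4 @ bar9.0: B2/F3 TT untreated

No (2 violations)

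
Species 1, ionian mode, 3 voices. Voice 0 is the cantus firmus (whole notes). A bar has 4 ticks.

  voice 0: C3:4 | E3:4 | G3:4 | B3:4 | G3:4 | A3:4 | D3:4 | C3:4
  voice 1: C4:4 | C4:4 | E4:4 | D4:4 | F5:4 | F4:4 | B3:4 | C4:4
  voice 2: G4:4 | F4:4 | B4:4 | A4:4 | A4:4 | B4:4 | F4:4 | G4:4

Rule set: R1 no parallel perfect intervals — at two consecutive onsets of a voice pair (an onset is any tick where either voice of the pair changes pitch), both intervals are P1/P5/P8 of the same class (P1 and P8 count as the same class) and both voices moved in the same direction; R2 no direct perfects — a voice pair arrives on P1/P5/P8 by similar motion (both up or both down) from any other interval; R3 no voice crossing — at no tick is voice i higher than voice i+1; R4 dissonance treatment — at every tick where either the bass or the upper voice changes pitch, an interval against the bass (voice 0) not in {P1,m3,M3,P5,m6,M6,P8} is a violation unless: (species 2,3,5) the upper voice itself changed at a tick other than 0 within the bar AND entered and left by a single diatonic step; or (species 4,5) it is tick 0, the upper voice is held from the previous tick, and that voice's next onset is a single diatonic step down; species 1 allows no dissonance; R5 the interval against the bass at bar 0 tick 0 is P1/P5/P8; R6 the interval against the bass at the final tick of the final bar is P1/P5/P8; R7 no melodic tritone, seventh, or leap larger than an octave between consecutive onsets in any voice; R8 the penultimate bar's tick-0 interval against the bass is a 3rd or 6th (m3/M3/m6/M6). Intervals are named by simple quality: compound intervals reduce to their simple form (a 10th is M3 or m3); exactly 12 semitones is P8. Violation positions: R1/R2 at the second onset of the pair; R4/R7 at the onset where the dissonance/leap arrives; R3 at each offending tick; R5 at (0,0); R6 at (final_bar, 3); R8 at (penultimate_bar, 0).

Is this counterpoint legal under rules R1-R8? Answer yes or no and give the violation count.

bar 0: v0=C3 v1=C4 v2=G4 (P5)
bar 1: v0=E3 v1=C4 v2=F4 (m2)
bar 2: v0=G3 v1=E4 v2=B4 (M3)
bar 3: v0=B3 v1=D4 v2=A4 (m7)
bar 4: v0=G3 v1=F5 v2=A4 (M2)
bar 5: v0=A3 v1=F4 v2=B4 (M2)
bar 6: v0=D3 v1=B3 v2=F4 (m3)
bar 7: v0=C3 v1=C4 v2=G4 (P5)
  R4 @ bar1.0: E3/F4 m2 untreated
  R2 @ bar2.0: C4/F4 P4 -> E4/B4 P5 similar
  R7 @ bar2.0: F4->B4 leap 6st
  R1 @ bar3.0: E4/B4 P5 -> D4/A4 P5 similar
  R4 @ bar3.0: B3/A4 m7 untreated
  R3 @ bar4.0: F5 above A4
  R4 @ bar4.0: G3/F5 m7 untreated
  R4 @ bar4.0: G3/A4 M2 untreated
  R7 @ bar4.0: D4->F5 leap 15st
  R3 @ bar4.1: F5 above A4
  R3 @ bar4.2: F5 above A4
  R3 @ bar4.3: F5 above A4
  R4 @ bar5.0: A3/B4 M2 untreated
  R7 @ bar6.0: F4->B3 leap 6st
  R7 @ bar6.0: B4->F4 leap 6st
  R2 @ bar7.0: B3/F4 TT -> C4/G4 P5 similar

No (16 violations)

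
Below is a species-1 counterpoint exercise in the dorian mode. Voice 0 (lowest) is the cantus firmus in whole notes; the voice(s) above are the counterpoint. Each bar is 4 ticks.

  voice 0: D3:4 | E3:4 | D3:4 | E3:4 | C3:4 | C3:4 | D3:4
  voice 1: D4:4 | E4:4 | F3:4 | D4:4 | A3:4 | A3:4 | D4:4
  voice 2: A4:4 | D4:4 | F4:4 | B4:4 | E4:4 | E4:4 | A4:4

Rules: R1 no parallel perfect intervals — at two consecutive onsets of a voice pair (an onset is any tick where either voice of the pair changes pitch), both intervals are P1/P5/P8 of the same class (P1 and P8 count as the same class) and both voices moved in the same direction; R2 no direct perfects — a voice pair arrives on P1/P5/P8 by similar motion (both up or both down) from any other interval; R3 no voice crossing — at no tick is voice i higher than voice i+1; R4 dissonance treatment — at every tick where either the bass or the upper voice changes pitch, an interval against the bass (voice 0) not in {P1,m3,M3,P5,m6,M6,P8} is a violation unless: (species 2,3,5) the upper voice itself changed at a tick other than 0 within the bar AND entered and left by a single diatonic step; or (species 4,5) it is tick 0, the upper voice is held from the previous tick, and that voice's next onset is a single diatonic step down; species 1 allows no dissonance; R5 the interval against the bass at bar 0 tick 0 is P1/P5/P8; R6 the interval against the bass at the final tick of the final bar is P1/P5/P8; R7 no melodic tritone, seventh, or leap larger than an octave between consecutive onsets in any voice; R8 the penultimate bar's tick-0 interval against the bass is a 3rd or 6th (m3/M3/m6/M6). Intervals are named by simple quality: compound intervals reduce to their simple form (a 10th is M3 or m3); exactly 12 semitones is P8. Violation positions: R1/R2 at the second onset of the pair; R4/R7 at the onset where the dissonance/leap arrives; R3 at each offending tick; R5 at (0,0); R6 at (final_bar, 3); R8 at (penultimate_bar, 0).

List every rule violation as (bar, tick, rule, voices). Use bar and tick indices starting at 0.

(1, 0, R1, (0, 1))
(1, 0, R3, (1, 2))
(1, 0, R4, (0, 2))
(1, 1, R3, (1, 2))
(1, 2, R3, (1, 2))
(1, 3, R3, (1, 2))
(2, 0, R7, (1,))
(3, 0, R2, (0, 2))
(3, 0, R4, (0, 1))
(3, 0, R7, (2,))
(4, 0, R2, (1, 2))
(6, 0, R1, (1, 2))
(6, 0, R2, (0, 1))
(6, 0, R2, (0, 2))

bar 0: v0=D3 v1=D4 v2=A4 downbeat P5
bar 1: v0=E3 v1=E4 v2=D4 downbeat m7
bar 2: v0=D3 v1=F3 v2=F4 downbeat m3
bar 3: v0=E3 v1=D4 v2=B4 downbeat P5
bar 4: v0=C3 v1=A3 v2=E4 downbeat M3
bar 5: v0=C3 v1=A3 v2=E4 downbeat M3
bar 6: v0=D3 v1=D4 v2=A4 downbeat P5
  -> R1 @ bar 1 tick 0 v(0, 1): D3/D4 P8 -> E3/E4 P8 similar
  -> R3 @ bar 1 tick 0 v(1, 2): E4 above D4
  -> R4 @ bar 1 tick 0 v(0, 2): E3/D4 m7 untreated
  -> R3 @ bar 1 tick 1 v(1, 2): E4 above D4
  -> R3 @ bar 1 tick 2 v(1, 2): E4 above D4
  -> R3 @ bar 1 tick 3 v(1, 2): E4 above D4
  -> R7 @ bar 2 tick 0 v(1,): E4->F3 leap 11st
  -> R2 @ bar 3 tick 0 v(0, 2): D3/F4 m3 -> E3/B4 P5 similar
  -> R4 @ bar 3 tick 0 v(0, 1): E3/D4 m7 untreated
  -> R7 @ bar 3 tick 0 v(2,): F4->B4 leap 6st
  -> R2 @ bar 4 tick 0 v(1, 2): D4/B4 M6 -> A3/E4 P5 similar
  -> R1 @ bar 6 tick 0 v(1, 2): A3/E4 P5 -> D4/A4 P5 similar
  -> R2 @ bar 6 tick 0 v(0, 1): C3/A3 M6 -> D3/D4 P8 similar
  -> R2 @ bar 6 tick 0 v(0, 2): C3/E4 M3 -> D3/A4 P5 similar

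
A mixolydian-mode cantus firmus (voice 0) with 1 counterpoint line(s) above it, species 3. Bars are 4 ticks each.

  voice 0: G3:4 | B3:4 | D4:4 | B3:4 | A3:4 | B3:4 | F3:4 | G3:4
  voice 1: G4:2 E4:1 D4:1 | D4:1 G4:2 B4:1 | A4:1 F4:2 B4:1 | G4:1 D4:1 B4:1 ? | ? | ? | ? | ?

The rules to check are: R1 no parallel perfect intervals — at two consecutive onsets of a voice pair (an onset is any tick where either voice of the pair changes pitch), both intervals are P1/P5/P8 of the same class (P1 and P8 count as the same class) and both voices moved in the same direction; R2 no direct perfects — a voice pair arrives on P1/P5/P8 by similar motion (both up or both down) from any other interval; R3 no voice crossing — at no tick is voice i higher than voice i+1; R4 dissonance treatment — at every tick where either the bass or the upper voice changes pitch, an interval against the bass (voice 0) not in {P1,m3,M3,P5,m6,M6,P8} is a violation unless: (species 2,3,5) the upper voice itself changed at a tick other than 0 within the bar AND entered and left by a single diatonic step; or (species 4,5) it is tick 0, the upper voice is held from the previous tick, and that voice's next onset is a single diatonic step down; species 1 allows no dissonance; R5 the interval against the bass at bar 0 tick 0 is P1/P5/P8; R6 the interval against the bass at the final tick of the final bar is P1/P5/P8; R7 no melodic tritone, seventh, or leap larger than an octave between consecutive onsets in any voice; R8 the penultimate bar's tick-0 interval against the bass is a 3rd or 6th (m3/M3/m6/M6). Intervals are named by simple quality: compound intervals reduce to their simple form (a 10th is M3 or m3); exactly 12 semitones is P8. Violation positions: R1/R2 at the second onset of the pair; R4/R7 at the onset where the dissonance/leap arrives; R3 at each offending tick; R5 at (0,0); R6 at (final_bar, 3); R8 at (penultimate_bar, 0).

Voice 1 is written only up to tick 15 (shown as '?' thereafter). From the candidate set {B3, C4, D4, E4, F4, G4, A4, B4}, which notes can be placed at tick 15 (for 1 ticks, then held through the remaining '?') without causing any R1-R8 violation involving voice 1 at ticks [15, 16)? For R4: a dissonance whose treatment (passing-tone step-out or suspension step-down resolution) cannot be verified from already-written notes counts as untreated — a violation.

B3: legal
C4: violates R4,R7
D4: legal
E4: violates R4
F4: violates R4,R7
G4: legal
A4: violates R4
B4: legal

{B3, B4, D4, G4}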